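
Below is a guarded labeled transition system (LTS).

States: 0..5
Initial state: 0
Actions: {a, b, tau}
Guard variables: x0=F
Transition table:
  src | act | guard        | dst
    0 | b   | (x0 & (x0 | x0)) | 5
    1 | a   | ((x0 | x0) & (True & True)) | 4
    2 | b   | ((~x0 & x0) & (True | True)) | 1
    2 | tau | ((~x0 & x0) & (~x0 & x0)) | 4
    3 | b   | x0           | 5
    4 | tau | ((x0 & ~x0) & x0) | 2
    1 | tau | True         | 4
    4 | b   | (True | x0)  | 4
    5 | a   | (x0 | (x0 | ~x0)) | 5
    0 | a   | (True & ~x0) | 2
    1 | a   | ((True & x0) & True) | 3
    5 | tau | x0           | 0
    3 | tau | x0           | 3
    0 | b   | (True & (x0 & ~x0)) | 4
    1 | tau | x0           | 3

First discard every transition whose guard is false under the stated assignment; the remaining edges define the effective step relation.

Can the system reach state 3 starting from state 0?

4 transition(s) survive guard evaluation.
Layer 0: {0}
Layer 1: {2}  now seen {0,2}
Reach set: {0,2}

Answer: UNREACHABLE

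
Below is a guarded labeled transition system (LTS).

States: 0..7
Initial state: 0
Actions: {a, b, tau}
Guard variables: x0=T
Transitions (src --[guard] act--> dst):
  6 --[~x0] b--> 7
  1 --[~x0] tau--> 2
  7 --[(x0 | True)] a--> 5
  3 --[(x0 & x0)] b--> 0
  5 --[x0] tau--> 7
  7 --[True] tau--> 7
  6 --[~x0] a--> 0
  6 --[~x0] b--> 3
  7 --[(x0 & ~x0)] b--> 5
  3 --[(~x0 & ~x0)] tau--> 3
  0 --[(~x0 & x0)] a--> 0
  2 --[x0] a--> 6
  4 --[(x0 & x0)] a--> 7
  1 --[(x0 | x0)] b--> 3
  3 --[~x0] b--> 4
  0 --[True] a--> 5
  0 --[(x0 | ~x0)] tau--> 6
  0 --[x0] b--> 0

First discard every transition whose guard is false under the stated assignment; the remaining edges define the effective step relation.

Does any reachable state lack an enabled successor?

R = {0,5,6,7}
  0: a→5  b→0  tau→6  [3 out]
  5: tau→7  [1 out]
  6: ∅  [STUCK]
  7: a→5  tau→7  [2 out]
witness 6: tau

Answer: DEADLOCK at state 6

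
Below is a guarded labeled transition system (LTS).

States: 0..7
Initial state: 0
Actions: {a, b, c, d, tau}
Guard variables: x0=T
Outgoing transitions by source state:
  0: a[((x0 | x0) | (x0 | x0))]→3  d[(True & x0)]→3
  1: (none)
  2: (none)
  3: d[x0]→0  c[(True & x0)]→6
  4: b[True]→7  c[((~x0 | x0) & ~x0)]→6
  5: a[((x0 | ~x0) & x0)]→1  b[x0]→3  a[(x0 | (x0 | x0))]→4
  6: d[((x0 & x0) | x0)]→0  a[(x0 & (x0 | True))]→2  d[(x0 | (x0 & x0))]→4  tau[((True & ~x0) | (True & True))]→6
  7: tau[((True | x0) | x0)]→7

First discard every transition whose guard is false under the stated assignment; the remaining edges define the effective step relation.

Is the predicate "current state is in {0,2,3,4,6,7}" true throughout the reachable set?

Answer: INVARIANT HOLDS

Analysis:
Inv-set: {0,2,3,4,6,7}
Reach set: {0,2,3,4,6,7}
  0: ✓
  2: ✓
  3: ✓
  4: ✓
  6: ✓
  7: ✓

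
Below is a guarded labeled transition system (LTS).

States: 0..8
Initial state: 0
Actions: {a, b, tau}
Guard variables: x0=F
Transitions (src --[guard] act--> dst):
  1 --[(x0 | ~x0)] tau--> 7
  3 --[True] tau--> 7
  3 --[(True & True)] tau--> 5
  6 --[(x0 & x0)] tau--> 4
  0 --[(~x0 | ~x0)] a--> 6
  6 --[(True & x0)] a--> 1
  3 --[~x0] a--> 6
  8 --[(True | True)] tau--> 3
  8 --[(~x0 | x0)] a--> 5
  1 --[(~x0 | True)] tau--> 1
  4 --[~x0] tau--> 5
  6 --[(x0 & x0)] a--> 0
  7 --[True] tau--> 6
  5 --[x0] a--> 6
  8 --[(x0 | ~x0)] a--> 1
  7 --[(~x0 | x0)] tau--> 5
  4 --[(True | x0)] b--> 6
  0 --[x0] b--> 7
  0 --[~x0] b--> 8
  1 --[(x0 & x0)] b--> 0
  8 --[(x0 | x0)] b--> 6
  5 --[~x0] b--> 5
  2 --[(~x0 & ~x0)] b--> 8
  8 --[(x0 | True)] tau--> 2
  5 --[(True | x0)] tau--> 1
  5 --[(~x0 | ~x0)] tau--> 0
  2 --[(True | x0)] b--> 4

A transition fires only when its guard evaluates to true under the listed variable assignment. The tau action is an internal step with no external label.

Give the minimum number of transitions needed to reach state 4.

Breadth-first toward 4:
  Layer 0: {0}
  Layer 1: {6,8}
  Layer 2: {1,2,3,5}
  Layer 3: {4,7}
4 enters at depth 3; path b·tau·b

Answer: 3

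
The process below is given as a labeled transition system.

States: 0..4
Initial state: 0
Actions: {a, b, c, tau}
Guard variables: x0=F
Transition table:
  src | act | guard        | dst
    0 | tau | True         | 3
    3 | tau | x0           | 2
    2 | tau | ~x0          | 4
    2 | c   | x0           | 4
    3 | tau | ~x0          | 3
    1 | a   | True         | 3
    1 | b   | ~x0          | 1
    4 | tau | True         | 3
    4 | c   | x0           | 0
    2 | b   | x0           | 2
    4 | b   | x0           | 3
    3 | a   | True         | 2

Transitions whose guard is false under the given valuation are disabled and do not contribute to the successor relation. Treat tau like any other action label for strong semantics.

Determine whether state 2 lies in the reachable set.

Guard filter leaves 7 enabled edge(s).
depth 0: {0}
depth 1: {3}  total {0,3}
depth 2: {2}  total {0,2,3}
depth 3: {4}  total {0,2,3,4}
Reachable = {0,2,3,4}
witness 2: tau·a

Answer: REACHABLE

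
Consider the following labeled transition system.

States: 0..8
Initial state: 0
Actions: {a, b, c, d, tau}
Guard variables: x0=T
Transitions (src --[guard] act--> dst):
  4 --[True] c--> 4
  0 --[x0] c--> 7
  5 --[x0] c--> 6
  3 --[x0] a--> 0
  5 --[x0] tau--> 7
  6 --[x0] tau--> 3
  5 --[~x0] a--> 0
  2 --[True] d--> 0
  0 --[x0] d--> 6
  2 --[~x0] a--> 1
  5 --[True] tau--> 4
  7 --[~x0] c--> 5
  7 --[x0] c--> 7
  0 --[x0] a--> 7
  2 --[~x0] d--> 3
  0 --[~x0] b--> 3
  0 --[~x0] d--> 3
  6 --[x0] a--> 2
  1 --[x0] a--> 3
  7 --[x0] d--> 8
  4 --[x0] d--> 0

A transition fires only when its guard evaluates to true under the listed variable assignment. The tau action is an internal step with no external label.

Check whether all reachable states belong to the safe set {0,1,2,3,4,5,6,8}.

Answer: INVARIANT VIOLATED at state 7

Trace:
Inv-set: {0,1,2,3,4,5,6,8}
Reach set: {0,2,3,6,7,8}
  0: ✓
  2: ✓
  3: ✓
  6: ✓
  7: outside
  8: ✓
counterexample path to 7: c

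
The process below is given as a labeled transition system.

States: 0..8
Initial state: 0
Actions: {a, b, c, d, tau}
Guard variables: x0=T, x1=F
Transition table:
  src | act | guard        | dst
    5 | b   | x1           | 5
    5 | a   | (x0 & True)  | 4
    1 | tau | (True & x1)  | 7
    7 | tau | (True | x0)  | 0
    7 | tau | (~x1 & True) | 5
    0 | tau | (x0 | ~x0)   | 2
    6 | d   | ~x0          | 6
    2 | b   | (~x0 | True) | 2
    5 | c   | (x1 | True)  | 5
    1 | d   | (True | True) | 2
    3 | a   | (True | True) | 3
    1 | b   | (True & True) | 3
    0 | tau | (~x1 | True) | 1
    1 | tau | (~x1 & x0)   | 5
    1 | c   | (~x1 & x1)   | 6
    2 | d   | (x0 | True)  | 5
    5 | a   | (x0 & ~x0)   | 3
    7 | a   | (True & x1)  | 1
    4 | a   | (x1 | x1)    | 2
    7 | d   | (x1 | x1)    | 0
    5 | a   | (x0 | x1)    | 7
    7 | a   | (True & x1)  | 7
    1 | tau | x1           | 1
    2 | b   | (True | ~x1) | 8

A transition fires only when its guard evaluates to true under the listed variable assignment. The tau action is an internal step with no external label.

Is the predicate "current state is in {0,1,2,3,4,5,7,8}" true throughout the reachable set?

Answer: INVARIANT HOLDS

Analysis:
Allowed set {0,1,2,3,4,5,7,8}
Reach set: {0,1,2,3,4,5,7,8}
  0: safe
  1: safe
  2: safe
  3: safe
  4: safe
  5: safe
  7: safe
  8: safe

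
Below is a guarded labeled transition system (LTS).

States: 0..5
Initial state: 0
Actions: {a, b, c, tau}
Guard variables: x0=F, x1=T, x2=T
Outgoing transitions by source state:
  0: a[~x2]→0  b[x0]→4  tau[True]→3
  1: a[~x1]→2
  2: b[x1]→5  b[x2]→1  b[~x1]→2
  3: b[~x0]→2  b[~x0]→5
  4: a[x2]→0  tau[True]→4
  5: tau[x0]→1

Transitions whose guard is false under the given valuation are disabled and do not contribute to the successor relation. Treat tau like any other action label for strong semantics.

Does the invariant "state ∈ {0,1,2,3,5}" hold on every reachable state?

Safe = {0,1,2,3,5}
R = {0,1,2,3,5}
  0: ✓
  1: ✓
  2: ✓
  3: ✓
  5: ✓

Answer: INVARIANT HOLDS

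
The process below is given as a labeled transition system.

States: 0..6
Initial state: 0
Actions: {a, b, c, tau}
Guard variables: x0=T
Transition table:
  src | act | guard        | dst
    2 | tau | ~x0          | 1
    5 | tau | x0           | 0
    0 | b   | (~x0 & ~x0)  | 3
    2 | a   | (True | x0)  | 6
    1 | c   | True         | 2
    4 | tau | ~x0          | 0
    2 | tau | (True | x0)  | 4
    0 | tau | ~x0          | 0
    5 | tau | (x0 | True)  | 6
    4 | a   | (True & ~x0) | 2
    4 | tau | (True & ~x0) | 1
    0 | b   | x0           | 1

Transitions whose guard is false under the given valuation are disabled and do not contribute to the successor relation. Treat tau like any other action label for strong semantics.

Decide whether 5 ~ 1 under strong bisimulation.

Compute ~ classes (split until stable):
  round 0: {{0,1,2,3,4,5,6}}
  round 1: {{0},{1},{2},{3,4,6},{5}}
stable after 2 split(s): 5 block(s)
5∈{5}, 1∈{1}

Answer: NOT BISIMILAR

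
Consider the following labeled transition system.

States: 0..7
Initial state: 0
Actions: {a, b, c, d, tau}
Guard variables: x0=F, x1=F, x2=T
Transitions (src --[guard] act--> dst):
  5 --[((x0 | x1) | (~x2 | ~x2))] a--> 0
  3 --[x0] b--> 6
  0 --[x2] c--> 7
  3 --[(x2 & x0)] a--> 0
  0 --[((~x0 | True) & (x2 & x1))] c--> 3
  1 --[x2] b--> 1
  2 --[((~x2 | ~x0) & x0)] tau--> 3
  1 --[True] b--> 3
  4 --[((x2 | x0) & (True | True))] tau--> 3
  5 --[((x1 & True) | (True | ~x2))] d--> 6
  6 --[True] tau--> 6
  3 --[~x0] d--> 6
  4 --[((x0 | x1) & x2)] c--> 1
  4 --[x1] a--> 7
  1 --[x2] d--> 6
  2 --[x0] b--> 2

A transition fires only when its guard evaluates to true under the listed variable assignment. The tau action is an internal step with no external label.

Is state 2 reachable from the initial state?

Answer: UNREACHABLE

Working:
After dropping false guards: 8 live edges.
Layer 0: {0}
Layer 1: {7}  cumulative {0,7}
R = {0,7}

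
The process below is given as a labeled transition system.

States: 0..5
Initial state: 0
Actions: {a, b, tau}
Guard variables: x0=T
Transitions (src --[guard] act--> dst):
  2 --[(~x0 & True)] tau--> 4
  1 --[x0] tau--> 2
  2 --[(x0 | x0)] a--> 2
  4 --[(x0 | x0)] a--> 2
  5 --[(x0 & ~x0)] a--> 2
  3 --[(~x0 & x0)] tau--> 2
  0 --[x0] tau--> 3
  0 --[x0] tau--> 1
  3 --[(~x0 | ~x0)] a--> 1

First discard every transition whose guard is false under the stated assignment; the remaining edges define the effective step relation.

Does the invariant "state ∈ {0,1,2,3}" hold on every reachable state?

Safe = {0,1,2,3}
Reachable = {0,1,2,3}
  0: ok
  1: ok
  2: ok
  3: ok

Answer: INVARIANT HOLDS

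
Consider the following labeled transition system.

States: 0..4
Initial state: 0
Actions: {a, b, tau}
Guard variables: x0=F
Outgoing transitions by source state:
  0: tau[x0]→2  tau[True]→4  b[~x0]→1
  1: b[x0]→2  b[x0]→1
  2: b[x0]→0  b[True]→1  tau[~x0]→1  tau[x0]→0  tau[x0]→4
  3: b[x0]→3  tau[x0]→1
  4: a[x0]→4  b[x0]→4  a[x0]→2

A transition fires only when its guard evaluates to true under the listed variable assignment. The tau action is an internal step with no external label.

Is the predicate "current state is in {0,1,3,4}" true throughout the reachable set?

Safe = {0,1,3,4}
R = {0,1,4}
  0: ✓
  1: ✓
  4: ✓

Answer: INVARIANT HOLDS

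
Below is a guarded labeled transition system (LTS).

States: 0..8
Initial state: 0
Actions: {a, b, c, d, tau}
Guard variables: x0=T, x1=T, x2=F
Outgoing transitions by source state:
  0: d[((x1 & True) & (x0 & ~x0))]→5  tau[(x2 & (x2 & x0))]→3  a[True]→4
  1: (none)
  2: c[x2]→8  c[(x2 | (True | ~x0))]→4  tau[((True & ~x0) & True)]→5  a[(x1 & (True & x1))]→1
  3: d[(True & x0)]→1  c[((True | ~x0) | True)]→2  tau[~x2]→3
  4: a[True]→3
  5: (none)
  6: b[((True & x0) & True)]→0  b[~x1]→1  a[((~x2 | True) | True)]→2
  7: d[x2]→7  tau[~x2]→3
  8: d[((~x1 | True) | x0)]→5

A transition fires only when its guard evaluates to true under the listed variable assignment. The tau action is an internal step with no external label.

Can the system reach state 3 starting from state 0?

Guard filter leaves 11 enabled edge(s).
Layer 0: {0}
Layer 1: {4}  total {0,4}
Layer 2: {3}  total {0,3,4}
Layer 3: {1,2}  total {0,1,2,3,4}
Reachable = {0,1,2,3,4}
witness 3: a·a

Answer: REACHABLE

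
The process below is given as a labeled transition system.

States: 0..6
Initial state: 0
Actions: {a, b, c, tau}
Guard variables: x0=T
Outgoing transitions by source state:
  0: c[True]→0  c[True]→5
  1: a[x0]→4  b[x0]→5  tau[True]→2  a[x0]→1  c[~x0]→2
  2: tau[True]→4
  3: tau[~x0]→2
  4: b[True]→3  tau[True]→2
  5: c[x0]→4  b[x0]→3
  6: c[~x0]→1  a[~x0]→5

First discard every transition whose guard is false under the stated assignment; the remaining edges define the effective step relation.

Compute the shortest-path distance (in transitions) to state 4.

Layered search for 4:
  Layer 0: {0}
  Layer 1: {5}
  Layer 2: {3,4}
first hit 4 at d=2 via c·c

Answer: 2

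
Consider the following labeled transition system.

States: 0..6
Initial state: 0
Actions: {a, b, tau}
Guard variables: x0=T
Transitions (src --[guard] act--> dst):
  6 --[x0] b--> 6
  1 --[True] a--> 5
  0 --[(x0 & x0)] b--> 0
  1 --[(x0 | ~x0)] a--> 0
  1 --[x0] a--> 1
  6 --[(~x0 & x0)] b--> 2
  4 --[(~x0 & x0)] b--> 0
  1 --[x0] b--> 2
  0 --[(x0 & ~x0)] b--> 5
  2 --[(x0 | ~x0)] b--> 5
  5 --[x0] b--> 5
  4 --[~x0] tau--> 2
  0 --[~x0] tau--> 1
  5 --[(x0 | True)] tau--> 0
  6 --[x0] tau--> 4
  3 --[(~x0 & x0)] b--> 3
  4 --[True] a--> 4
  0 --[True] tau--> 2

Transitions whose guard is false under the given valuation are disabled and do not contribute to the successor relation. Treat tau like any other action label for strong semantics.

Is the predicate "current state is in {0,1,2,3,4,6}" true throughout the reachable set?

Answer: INVARIANT VIOLATED at state 5

Analysis:
Allowed set {0,1,2,3,4,6}
Reachable = {0,2,5}
  0: ✓
  2: ✓
  5: VIOLATES
counterexample path to 5: tau·b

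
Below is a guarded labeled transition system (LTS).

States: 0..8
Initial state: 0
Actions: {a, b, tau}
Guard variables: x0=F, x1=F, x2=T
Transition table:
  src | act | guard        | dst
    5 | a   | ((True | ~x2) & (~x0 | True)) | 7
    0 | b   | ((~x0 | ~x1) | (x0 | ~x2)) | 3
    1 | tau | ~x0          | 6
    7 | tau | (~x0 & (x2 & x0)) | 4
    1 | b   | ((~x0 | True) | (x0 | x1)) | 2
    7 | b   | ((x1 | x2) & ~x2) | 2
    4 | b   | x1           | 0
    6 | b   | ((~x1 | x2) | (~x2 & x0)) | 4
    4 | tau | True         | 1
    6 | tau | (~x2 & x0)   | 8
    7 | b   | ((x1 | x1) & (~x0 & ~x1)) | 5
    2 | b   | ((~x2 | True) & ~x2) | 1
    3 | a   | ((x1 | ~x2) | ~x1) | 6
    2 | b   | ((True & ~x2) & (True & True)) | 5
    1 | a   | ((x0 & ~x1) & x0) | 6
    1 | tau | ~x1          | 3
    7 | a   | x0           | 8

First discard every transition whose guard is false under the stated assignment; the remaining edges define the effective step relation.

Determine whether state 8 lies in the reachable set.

8 transition(s) survive guard evaluation.
Layer 0: {0}
Layer 1: {3}  cumulative {0,3}
Layer 2: {6}  cumulative {0,3,6}
Layer 3: {4}  cumulative {0,3,4,6}
Layer 4: {1}  cumulative {0,1,3,4,6}
Layer 5: {2}  cumulative {0,1,2,3,4,6}
R = {0,1,2,3,4,6}

Answer: UNREACHABLE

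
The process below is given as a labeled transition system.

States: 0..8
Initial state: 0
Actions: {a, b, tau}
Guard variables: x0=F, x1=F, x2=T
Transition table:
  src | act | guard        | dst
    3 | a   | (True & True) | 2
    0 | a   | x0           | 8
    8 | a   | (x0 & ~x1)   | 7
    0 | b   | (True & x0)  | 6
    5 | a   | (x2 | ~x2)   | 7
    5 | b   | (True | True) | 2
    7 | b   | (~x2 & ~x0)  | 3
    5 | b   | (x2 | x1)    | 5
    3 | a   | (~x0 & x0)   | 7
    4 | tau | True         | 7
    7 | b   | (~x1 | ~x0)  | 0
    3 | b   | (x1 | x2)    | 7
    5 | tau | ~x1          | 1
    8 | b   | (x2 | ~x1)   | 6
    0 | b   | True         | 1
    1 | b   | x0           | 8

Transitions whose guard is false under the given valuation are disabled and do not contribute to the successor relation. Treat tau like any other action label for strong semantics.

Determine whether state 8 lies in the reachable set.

10 transition(s) survive guard evaluation.
Layer 0: {0}
Layer 1: {1}  total {0,1}
Reachable = {0,1}

Answer: UNREACHABLE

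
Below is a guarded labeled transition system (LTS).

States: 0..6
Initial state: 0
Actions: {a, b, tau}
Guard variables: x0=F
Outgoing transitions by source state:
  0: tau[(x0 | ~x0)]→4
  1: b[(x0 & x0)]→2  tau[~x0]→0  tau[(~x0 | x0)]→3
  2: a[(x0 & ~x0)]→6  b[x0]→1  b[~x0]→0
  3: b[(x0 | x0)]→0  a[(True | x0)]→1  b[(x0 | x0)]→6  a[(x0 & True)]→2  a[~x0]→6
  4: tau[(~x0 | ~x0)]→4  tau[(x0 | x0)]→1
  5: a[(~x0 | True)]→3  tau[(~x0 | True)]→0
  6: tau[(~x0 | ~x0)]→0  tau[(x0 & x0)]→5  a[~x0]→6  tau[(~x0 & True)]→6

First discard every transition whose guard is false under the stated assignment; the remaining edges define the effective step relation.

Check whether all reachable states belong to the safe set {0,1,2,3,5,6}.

Safe = {0,1,2,3,5,6}
Reach set: {0,4}
  0: safe
  4: outside
counterexample path to 4: tau

Answer: INVARIANT VIOLATED at state 4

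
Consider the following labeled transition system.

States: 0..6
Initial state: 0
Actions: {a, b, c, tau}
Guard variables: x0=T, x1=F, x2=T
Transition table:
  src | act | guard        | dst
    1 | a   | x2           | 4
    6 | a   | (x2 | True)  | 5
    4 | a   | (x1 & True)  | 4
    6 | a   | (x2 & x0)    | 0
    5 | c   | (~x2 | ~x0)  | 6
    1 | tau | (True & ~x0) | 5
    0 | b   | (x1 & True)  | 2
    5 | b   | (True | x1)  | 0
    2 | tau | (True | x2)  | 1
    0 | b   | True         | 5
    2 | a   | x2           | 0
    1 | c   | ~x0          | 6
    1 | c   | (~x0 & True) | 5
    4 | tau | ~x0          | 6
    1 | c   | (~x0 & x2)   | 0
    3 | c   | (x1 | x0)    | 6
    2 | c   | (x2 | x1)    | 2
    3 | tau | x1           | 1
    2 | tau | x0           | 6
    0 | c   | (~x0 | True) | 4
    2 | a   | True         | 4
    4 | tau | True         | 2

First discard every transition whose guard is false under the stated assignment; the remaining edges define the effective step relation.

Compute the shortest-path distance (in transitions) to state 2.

Breadth-first toward 2:
  depth 0: {0}
  depth 1: {4,5}
  depth 2: {2}
first hit 2 at d=2 via c·tau

Answer: 2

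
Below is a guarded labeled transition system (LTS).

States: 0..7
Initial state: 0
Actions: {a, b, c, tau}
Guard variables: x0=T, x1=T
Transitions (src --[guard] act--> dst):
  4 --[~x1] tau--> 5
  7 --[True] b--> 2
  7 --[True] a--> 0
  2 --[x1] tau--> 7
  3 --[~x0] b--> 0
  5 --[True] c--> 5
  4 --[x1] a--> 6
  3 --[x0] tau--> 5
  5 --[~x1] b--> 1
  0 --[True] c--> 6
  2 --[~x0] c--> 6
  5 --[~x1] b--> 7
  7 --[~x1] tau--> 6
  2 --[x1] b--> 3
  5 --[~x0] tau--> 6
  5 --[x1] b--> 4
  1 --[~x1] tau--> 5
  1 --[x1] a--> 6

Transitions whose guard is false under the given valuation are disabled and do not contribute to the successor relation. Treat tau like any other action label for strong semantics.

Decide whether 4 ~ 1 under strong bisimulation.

Answer: BISIMILAR

Trace:
Refine partition for ~:
  π0 = {{0,1,2,3,4,5,6,7}}
  π1 = {{0},{1,4},{2},{3},{5},{6},{7}}
stable after 2 split(s): 7 block(s)
4∈{1,4}, 1∈{1,4}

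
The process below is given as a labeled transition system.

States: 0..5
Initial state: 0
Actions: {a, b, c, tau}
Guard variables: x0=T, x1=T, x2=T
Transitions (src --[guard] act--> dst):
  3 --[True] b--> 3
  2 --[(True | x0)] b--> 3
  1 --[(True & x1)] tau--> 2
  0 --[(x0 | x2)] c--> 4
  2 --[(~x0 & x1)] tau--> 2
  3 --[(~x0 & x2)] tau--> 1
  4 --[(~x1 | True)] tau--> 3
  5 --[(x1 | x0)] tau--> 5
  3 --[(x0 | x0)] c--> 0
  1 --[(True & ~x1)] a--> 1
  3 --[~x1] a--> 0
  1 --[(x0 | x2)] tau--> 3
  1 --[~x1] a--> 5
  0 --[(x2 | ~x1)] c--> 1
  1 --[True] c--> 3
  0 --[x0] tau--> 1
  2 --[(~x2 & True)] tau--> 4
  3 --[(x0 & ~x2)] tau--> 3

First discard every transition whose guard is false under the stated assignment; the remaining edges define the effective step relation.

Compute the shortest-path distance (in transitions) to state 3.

Answer: 2

Trace:
BFS to 3:
  Layer 0: {0}
  Layer 1: {1,4}
  Layer 2: {2,3}
first hit 3 at d=2 via c·c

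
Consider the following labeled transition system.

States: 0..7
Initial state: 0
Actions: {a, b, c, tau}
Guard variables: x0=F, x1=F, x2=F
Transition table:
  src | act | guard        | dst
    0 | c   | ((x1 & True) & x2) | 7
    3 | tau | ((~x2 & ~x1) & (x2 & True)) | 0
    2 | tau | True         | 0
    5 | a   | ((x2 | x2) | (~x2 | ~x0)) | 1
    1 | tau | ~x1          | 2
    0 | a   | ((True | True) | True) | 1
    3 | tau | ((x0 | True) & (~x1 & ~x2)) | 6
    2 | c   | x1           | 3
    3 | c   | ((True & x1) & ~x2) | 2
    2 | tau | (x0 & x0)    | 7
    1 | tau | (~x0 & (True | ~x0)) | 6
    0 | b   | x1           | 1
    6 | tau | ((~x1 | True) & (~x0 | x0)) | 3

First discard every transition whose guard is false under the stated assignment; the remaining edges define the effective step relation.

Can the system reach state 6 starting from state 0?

Answer: REACHABLE

Analysis:
Guard filter leaves 7 enabled edge(s).
L0 = {0}
L1 = {1}  cumulative {0,1}
L2 = {2,6}  cumulative {0,1,2,6}
L3 = {3}  cumulative {0,1,2,3,6}
R = {0,1,2,3,6}
witness 6: a·tau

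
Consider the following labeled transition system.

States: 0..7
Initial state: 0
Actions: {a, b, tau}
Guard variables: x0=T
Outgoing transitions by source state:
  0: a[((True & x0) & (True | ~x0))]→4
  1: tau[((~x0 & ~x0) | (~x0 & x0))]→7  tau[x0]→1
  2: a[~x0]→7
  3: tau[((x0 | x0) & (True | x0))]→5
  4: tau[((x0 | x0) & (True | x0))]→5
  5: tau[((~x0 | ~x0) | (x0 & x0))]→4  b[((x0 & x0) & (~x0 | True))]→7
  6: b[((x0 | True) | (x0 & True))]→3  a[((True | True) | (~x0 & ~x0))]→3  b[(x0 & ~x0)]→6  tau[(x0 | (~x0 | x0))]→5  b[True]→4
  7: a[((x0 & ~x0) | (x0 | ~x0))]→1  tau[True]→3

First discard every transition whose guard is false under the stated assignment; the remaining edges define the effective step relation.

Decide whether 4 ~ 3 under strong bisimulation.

Answer: BISIMILAR

Analysis:
Bisimulation quotient by refinement:
  round 0: {{0,1,2,3,4,5,6,7}}
  round 1: {{0},{1,3,4},{2},{5},{6},{7}}
  round 2: {{0},{1},{2},{3,4},{5},{6},{7}}
stable after 3 split(s): 7 block(s)
[4]={3,4}  [3]={3,4}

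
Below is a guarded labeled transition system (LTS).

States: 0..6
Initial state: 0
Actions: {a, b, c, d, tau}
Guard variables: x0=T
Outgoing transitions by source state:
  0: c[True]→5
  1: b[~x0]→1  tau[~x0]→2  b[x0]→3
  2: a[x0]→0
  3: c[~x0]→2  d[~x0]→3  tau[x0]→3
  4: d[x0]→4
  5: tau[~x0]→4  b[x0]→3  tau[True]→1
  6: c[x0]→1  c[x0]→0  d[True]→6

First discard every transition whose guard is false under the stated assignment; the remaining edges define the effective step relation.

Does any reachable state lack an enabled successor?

Reach set: {0,1,3,5}
  0: c→5  [1 out]
  1: b→3  [1 out]
  3: tau→3  [1 out]
  5: b→3  tau→1  [2 out]

Answer: DEADLOCK-FREE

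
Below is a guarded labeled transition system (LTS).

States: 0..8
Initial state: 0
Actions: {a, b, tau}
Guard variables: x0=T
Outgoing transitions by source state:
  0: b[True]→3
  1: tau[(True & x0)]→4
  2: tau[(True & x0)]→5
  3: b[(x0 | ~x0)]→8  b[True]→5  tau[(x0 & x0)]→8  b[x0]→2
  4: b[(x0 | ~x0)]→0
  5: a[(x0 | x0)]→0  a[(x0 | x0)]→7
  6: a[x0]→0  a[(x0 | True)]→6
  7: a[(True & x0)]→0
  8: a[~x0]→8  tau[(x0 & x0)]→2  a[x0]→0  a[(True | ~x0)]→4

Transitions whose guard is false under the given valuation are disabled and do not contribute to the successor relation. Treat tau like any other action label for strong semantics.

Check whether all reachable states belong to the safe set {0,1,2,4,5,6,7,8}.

Allowed set {0,1,2,4,5,6,7,8}
Reach set: {0,2,3,4,5,7,8}
  0: ✓
  2: ✓
  3: VIOLATES
  4: ✓
  5: ✓
  7: ✓
  8: ✓
reach 3 via b — violates

Answer: INVARIANT VIOLATED at state 3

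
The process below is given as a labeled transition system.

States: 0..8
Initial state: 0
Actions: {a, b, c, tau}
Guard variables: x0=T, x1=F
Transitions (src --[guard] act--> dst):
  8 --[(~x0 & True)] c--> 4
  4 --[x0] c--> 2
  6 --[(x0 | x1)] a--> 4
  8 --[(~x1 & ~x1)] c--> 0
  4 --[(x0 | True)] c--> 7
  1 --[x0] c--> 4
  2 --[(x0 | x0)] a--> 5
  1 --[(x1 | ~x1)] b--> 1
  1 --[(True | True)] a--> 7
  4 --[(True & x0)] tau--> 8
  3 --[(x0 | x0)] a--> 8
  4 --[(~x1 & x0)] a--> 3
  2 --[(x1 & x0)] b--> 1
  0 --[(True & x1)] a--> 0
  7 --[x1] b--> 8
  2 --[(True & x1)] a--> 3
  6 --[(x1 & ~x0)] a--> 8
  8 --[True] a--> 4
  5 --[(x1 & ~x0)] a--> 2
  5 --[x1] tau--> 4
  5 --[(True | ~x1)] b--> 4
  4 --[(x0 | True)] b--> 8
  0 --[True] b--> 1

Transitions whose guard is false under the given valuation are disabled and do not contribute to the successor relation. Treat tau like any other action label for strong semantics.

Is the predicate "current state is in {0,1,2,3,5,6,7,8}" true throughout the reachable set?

Answer: INVARIANT VIOLATED at state 4

Working:
Allowed set {0,1,2,3,5,6,7,8}
Reach set: {0,1,2,3,4,5,7,8}
  0: safe
  1: safe
  2: safe
  3: safe
  4: VIOLATES
  5: safe
  7: safe
  8: safe
counterexample path to 4: b·c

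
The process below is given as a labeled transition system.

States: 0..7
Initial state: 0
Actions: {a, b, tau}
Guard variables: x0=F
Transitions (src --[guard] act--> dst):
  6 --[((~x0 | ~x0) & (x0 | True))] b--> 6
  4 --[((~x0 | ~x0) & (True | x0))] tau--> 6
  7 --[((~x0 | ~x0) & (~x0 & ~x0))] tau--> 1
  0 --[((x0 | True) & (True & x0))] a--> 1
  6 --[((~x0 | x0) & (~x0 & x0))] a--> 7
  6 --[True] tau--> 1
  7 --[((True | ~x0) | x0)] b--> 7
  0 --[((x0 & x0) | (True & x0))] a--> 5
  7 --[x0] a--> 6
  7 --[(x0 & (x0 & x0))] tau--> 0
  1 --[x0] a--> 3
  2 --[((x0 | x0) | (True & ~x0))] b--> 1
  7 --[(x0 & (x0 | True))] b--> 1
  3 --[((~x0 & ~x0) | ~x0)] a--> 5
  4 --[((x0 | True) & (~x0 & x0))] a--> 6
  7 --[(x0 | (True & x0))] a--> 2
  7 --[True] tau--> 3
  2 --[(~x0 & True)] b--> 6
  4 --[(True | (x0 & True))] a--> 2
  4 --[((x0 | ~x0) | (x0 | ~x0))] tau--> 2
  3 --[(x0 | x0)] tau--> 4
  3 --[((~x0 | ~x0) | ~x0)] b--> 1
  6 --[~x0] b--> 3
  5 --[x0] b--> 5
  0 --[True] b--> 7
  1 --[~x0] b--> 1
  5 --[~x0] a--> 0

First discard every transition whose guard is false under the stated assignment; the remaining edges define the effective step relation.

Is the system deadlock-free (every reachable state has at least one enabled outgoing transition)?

Reach set: {0,1,3,5,7}
  0: b→7  [1 out]
  1: b→1  [1 out]
  3: a→5  b→1  [2 out]
  5: a→0  [1 out]
  7: b→7  tau→1  tau→3  [3 out]

Answer: DEADLOCK-FREE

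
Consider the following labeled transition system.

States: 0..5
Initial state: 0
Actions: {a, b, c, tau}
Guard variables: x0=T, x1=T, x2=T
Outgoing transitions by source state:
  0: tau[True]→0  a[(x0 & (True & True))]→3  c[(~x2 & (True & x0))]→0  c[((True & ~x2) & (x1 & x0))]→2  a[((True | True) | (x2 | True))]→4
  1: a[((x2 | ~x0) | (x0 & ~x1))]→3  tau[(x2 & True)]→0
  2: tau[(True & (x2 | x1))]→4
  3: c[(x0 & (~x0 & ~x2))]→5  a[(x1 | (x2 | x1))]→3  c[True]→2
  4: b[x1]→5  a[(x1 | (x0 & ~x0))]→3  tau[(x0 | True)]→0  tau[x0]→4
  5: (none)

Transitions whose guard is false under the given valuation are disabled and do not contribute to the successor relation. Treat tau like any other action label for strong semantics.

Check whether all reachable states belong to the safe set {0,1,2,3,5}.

Safe = {0,1,2,3,5}
Reachable = {0,2,3,4,5}
  0: ok
  2: ok
  3: ok
  4: outside
  5: ok
reach 4 via a — violates

Answer: INVARIANT VIOLATED at state 4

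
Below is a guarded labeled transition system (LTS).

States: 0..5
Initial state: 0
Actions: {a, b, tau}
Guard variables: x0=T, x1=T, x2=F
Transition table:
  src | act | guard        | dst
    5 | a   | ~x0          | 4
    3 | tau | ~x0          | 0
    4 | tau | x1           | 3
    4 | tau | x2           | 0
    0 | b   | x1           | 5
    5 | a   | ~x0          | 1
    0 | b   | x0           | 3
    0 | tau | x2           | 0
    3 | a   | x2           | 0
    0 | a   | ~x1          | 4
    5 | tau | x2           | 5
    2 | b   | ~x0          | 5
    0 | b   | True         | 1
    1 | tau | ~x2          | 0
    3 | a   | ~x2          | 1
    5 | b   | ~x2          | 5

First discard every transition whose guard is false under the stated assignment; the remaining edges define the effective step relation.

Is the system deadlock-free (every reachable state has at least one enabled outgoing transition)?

Answer: DEADLOCK-FREE

Working:
Reach set: {0,1,3,5}
  0: b→1  b→3  b→5  [3 exit(s)]
  1: tau→0  [1 exit(s)]
  3: a→1  [1 exit(s)]
  5: b→5  [1 exit(s)]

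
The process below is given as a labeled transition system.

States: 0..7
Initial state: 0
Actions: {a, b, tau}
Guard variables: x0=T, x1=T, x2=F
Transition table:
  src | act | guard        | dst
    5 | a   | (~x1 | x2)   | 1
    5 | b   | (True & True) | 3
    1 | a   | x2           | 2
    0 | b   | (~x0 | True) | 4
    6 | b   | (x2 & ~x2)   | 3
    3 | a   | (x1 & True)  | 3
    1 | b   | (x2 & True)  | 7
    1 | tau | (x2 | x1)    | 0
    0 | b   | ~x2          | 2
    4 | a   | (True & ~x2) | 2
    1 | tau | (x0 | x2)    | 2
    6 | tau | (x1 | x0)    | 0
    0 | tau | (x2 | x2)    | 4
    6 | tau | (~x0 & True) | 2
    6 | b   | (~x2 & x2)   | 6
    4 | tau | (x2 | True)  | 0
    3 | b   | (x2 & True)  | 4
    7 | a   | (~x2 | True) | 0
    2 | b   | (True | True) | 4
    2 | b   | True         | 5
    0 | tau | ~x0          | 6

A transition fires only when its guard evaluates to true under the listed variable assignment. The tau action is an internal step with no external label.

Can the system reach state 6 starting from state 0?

Answer: UNREACHABLE

Trace:
12 transition(s) survive guard evaluation.
Layer 0: {0}
Layer 1: {2,4}  now seen {0,2,4}
Layer 2: {5}  now seen {0,2,4,5}
Layer 3: {3}  now seen {0,2,3,4,5}
Reach set: {0,2,3,4,5}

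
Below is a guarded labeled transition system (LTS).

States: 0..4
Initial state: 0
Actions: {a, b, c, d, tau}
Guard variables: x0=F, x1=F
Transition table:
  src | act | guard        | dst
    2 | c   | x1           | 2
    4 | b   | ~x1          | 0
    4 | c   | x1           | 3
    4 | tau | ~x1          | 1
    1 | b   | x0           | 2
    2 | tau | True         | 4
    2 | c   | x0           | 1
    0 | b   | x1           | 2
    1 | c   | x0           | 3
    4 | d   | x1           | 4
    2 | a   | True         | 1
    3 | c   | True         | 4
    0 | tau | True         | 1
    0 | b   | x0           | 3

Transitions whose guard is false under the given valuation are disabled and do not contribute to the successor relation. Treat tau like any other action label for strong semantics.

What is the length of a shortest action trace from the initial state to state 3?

Answer: UNREACHABLE

Analysis:
Breadth-first toward 3:
  L0 = {0}
  L1 = {1}
3 never appears.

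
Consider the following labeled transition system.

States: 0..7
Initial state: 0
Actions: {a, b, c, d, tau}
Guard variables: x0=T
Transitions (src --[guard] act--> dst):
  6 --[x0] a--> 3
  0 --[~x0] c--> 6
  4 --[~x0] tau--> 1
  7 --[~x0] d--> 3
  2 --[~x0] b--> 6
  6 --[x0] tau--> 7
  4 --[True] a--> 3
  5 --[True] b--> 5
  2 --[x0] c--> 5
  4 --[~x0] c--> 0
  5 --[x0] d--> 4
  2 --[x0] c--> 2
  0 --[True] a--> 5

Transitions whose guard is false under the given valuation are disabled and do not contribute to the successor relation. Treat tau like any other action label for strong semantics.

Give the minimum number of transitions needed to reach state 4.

Breadth-first toward 4:
  Layer 0: {0}
  Layer 1: {5}
  Layer 2: {4}
4 enters at depth 2; path a·d

Answer: 2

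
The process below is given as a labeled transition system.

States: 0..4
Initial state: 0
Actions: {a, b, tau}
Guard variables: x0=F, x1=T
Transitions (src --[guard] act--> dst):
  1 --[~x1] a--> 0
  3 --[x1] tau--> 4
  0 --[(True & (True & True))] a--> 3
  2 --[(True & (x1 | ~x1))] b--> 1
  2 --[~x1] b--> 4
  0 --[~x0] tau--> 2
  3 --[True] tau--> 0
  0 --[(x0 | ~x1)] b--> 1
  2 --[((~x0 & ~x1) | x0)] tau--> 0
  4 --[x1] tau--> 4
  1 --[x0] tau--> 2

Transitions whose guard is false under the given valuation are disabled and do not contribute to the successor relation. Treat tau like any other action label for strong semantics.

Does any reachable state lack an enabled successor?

Reach set: {0,1,2,3,4}
  0: a→3  tau→2  [deg 2]
  1: ∅  [deadlock]
  2: b→1  [deg 1]
  3: tau→0  tau→4  [deg 2]
  4: tau→4  [deg 1]
trace reaching 1: tau·b

Answer: DEADLOCK at state 1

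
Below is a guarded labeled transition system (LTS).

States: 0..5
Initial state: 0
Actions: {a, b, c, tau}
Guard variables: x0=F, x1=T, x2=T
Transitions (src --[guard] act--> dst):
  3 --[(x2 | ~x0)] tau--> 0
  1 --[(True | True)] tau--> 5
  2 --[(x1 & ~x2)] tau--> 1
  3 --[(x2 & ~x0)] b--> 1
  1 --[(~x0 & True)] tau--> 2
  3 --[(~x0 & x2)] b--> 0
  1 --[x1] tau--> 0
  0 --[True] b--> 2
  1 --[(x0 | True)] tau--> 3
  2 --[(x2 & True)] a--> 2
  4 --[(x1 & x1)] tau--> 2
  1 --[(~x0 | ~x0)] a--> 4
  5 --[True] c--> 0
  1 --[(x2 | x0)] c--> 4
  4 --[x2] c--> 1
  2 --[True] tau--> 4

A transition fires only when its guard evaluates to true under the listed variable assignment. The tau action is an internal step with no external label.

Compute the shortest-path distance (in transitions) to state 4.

Layered search for 4:
  depth 0: {0}
  depth 1: {2}
  depth 2: {4}
first hit 4 at d=2 via b·tau

Answer: 2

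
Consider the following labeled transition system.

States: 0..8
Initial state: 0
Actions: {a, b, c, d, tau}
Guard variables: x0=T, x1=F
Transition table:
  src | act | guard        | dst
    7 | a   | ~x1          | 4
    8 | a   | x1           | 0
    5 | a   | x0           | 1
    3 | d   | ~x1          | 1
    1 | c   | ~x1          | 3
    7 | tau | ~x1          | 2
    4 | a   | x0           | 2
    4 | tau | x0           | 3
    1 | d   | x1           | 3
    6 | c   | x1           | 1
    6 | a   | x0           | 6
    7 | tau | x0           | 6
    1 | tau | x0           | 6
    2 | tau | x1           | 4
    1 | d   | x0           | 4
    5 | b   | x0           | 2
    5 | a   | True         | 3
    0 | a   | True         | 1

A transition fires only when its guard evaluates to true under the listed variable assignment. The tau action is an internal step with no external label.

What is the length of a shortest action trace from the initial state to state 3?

BFS to 3:
  Layer 0: {0}
  Layer 1: {1}
  Layer 2: {3,4,6}
depth(3)=2, e.g. a·c

Answer: 2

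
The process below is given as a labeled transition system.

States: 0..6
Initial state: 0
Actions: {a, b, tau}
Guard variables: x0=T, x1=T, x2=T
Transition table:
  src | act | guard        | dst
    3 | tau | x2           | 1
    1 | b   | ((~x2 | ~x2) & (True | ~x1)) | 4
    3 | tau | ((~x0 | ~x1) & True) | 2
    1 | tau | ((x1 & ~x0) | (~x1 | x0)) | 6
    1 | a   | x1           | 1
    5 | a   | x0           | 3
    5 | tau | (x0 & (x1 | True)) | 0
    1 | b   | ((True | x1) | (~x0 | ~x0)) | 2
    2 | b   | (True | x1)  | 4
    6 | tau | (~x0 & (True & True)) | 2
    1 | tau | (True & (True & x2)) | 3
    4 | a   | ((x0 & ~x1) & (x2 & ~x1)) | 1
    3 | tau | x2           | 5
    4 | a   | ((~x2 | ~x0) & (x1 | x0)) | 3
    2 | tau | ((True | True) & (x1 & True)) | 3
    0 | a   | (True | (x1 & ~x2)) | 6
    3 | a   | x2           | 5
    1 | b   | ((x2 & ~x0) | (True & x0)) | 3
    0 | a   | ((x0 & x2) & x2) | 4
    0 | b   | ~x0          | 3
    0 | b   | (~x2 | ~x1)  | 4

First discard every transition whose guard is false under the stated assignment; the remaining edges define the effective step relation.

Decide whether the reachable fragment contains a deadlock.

Answer: DEADLOCK at state 4

Analysis:
Reachable = {0,4,6}
  0: a→4  a→6  [2 out]
  4: ∅  [no exit]
  6: ∅  [no exit]
trace reaching 4: a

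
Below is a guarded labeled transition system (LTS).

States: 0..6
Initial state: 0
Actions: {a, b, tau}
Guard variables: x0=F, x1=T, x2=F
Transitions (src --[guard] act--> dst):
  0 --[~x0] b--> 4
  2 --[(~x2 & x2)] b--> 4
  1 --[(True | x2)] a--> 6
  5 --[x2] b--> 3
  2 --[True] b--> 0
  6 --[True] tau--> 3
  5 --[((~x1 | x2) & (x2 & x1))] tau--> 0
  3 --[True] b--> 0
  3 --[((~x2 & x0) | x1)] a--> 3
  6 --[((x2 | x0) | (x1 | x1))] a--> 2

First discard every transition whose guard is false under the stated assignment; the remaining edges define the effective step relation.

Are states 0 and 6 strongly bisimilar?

Answer: NOT BISIMILAR

Analysis:
Refine partition for ~:
  π0 = {{0,1,2,3,4,5,6}}
  π1 = {{0,2},{1},{3},{4,5},{6}}
  π2 = {{0},{1},{2},{3},{4,5},{6}}
6 equivalence class(es) (converged in 3)
class of 0: {0}; class of 6: {6}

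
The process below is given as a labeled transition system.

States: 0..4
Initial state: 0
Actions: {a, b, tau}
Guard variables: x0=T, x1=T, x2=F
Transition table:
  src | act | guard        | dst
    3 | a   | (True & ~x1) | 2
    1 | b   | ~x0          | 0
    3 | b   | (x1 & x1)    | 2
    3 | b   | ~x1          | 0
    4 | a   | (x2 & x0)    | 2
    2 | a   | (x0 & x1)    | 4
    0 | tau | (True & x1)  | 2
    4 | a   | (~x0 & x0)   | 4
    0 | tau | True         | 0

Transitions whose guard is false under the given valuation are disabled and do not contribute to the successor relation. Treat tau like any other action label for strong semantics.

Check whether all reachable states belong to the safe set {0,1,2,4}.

Answer: INVARIANT HOLDS

Trace:
Safe = {0,1,2,4}
R = {0,2,4}
  0: ok
  2: ok
  4: ok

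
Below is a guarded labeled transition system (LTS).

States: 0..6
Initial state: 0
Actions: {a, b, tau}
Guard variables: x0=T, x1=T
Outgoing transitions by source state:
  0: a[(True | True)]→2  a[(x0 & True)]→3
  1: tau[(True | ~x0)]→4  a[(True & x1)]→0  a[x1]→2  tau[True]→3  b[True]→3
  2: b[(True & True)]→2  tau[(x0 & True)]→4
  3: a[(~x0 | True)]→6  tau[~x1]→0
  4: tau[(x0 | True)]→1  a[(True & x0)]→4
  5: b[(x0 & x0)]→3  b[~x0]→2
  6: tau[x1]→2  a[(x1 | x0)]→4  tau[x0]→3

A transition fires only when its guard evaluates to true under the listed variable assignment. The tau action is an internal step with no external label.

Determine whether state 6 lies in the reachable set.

16 transition(s) survive guard evaluation.
L0 = {0}
L1 = {2,3}  now seen {0,2,3}
L2 = {4,6}  now seen {0,2,3,4,6}
L3 = {1}  now seen {0,1,2,3,4,6}
R = {0,1,2,3,4,6}
witness 6: a·a

Answer: REACHABLE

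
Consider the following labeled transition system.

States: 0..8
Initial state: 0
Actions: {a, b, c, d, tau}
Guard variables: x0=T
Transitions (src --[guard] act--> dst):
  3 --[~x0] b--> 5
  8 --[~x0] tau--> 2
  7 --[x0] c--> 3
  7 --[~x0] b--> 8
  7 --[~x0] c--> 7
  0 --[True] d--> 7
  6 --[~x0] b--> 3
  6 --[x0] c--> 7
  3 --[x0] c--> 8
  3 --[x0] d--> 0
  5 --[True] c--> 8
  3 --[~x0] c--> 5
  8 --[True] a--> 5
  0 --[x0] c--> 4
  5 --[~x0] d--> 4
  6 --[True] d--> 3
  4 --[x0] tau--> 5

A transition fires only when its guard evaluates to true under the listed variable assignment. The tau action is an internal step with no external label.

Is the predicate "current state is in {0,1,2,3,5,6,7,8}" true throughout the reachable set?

Inv-set: {0,1,2,3,5,6,7,8}
Reach set: {0,3,4,5,7,8}
  0: ✓
  3: ✓
  4: outside
  5: ✓
  7: ✓
  8: ✓
reach 4 via c — violates

Answer: INVARIANT VIOLATED at state 4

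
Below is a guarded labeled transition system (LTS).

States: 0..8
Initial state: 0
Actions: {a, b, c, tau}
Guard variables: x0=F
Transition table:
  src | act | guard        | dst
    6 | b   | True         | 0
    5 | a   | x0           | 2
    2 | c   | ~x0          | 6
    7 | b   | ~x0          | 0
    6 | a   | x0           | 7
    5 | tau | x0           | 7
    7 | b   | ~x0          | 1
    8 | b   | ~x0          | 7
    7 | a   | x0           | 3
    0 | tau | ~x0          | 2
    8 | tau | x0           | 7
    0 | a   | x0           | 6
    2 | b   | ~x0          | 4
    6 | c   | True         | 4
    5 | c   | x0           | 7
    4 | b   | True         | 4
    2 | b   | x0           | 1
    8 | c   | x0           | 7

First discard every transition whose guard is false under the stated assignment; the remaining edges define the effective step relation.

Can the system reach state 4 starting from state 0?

Answer: REACHABLE

Trace:
After dropping false guards: 9 live edges.
depth 0: {0}
depth 1: {2}  total {0,2}
depth 2: {4,6}  total {0,2,4,6}
R = {0,2,4,6}
trace reaching 4: tau·b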